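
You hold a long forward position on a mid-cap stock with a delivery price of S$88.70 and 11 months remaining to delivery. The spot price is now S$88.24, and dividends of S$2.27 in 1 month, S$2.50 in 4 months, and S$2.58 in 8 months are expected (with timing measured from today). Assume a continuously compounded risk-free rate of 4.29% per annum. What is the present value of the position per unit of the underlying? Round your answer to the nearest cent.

PV(remaining dividends) I = 2.27·e^(−0.0429·1/12) + 2.50·e^(−0.0429·4/12) + 2.58·e^(−0.0429·8/12) = 7.2337
Current forward F = (S − I)·e^(rT) = (88.24 − 7.2337)·e^(0.0429·11/12) = 81.0063 × 1.040108 = 84.2553
Value (long) = (F − K)·e^(−rT) = (84.2553 − 88.70) × 0.961438 = -4.2733
Value = -S$4.27

-S$4.27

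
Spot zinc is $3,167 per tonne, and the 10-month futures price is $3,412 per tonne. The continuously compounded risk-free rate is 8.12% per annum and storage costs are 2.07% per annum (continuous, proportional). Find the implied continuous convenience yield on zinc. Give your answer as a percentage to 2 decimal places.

F = S·e^((r+u−y)T) ⇒ (r+u−y) = ln(F/S)/T
ln(3412/3167) = 0.074514; /T ⇒ 0.089417
y = r + u − ln(F/S)/T = 0.0812 + 0.0207 − 0.089417 = 0.012483
y = 1.25%

1.25%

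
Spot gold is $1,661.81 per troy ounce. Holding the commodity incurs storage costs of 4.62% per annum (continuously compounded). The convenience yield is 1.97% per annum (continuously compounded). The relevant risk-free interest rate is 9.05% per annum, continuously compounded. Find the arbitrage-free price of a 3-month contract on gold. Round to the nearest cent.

Net carry = r + u − y = 0.0905 + 0.0462 − 0.0197 = 0.1170
F = S·e^((r+u−y)T) = 1661.81 · e^(0.1170 × 3/12) = 1661.81 · e^0.02925000
= 1661.81 × 1.02968198 = $1,711.14 per troy ounce

$1,711.14 per troy ounce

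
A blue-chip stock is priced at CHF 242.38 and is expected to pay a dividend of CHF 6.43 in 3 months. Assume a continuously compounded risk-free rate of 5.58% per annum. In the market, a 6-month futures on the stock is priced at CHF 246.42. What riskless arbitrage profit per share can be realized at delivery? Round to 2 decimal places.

CHF 3.70 per share

PV(dividends) I = 6.43·e^(−0.0558·3/12) = 6.3409
Fair futures F* = (S − I)·e^(rT) = (242.38 − 6.3409)·e^0.027900 = 236.0391 × 1.028293 = 242.7174
Market CHF 246.42 > fair 242.7174: forward overpriced → cash-and-carry (borrow at r, buy the stock and collect the dividends, short the forward).
Profit at T = |F_mkt − F*| = |246.42 − 242.7174| = CHF 3.70 per share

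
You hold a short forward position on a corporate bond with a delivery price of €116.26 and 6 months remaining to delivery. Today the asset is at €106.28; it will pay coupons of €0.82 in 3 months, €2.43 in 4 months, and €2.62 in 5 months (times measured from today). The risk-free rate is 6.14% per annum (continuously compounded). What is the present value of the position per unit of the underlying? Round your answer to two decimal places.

€12.21

PV(remaining coupons) I = 0.82·e^(−0.0614·3/12) + 2.43·e^(−0.0614·4/12) + 2.62·e^(−0.0614·5/12) = 5.7421
Current forward F = (S − I)·e^(rT) = (106.28 − 5.7421)·e^(0.0614·6/12) = 100.5379 × 1.031176 = 103.6723
Value (long) = (F − K)·e^(−rT) = (103.6723 − 116.26) × 0.969766 = -12.2071
Short position value = −(long value) = €12.21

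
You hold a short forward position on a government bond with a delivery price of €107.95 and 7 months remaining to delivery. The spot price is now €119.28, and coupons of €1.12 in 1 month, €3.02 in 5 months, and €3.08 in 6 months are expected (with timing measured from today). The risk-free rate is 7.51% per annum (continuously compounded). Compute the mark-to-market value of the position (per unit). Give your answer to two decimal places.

-€8.95

PV(remaining coupons) I = 1.12·e^(−0.0751·1/12) + 3.02·e^(−0.0751·5/12) + 3.08·e^(−0.0751·6/12) = 7.0065
Current forward F = (S − I)·e^(rT) = (119.28 − 7.0065)·e^(0.0751·7/12) = 112.2735 × 1.044782 = 117.3013
Value (long) = (F − K)·e^(−rT) = (117.3013 − 107.95) × 0.957137 = 8.9505
Short position value = −(long value) = -€8.95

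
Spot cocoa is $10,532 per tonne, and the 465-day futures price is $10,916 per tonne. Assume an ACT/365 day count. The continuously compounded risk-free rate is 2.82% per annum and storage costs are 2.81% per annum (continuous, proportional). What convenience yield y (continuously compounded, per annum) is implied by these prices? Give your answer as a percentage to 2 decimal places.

F = S·e^((r+u−y)T) ⇒ (r+u−y) = ln(F/S)/T
ln(10916/10532) = 0.035811; /T ⇒ 0.028110
y = r + u − ln(F/S)/T = 0.0282 + 0.0281 − 0.028110 = 0.028190
y = 2.82%

2.82%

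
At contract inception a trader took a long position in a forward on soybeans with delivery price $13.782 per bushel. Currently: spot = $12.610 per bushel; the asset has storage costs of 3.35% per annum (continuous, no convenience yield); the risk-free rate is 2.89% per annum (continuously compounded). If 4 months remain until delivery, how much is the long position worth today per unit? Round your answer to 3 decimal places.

-$0.898 per bushel

Current fair forward for the remaining 4 months: F = S·e^((r + u)·T), (r + u) = 0.0289 + 0.0335 = 0.0624
F = 12.610 · e^(0.0624 × 4/12) = 12.610 × 1.021018 = 12.8750
Value of long forward = (F − K)·e^(−rT) = (12.8750 − 13.782) · e^(−0.0289·4/12)
= -0.9070 × 0.990413 = -0.898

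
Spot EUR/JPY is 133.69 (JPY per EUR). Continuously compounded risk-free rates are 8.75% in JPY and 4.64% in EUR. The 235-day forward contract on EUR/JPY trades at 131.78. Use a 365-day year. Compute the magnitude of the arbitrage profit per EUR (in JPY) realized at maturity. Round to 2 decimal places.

Fair forward: F* = S·e^(carry·T), with carry = (r_JPY − r_EUR) = 0.0875 − 0.0464 = 0.0411
F* = 133.69 · e^(0.0411 × 235/365) = 133.69 · e^0.026462 = 133.69 × 1.026815 = 137.2749
Market 131.78 < fair 137.2749: forward underpriced → reverse cash-and-carry (short spot, go long the forward).
At maturity, profit = |F_mkt − F*| = |131.78 − 137.2749| = 5.49 per EUR (in JPY)

5.49 per EUR (in JPY)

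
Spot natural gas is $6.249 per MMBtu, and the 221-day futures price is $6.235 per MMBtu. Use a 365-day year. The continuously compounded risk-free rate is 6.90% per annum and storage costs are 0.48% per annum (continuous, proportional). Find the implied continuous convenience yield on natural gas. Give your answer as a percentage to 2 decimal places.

7.75%

F = S·e^((r+u−y)T) ⇒ (r+u−y) = ln(F/S)/T
ln(6.235/6.249) = -0.002243; /T ⇒ -0.003705
y = r + u − ln(F/S)/T = 0.0690 + 0.0048 + 0.003705 = 0.077505
y = 7.75%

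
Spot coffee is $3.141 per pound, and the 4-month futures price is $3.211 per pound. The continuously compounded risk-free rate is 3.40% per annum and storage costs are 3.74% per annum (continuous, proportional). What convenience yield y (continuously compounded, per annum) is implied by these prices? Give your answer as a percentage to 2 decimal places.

0.53%

F = S·e^((r+u−y)T) ⇒ (r+u−y) = ln(F/S)/T
ln(3.211/3.141) = 0.022041; /T ⇒ 0.066123
y = r + u − ln(F/S)/T = 0.0340 + 0.0374 − 0.066123 = 0.005277
y = 0.53%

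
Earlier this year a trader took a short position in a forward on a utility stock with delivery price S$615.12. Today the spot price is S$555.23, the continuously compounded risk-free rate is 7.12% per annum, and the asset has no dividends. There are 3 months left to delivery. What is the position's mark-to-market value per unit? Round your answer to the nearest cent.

S$49.04

Current fair forward for the remaining 3 months: F = S·e^(r·T), r = 0.0712
F = 555.23 · e^(0.0712 × 3/12) = 555.23 × 1.017959 = 565.2014
Value of long forward = (F − K)·e^(−rT) = (565.2014 − 615.12) · e^(−0.0712·3/12)
= -49.9186 × 0.982357 = -49.04
Short position value = −(long value) = S$49.04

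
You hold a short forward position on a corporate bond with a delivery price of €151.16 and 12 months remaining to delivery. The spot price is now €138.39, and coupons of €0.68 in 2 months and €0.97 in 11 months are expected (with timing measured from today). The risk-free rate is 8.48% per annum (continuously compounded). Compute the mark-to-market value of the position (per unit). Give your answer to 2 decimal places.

PV(remaining coupons) I = 0.68·e^(−0.0848·2/12) + 0.97·e^(−0.0848·11/12) = 1.5679
Current forward F = (S − I)·e^(rT) = (138.39 − 1.5679)·e^(0.0848·12/12) = 136.8221 × 1.088499 = 148.9307
Value (long) = (F − K)·e^(−rT) = (148.9307 − 151.16) × 0.918696 = -2.0480
Short position value = −(long value) = €2.05

€2.05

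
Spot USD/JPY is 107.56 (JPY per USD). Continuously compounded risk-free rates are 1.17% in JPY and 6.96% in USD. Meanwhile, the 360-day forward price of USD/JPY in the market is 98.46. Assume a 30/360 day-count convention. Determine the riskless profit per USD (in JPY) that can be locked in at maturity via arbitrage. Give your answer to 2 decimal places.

Fair forward: F* = S·e^(carry·T), with carry = (r_JPY − r_USD) = 0.0117 − 0.0696 = -0.0579
F* = 107.56 · e^(-0.0579 × 360/360) = 107.56 · e^-0.057900 = 107.56 × 0.943744 = 101.5091
Market 98.46 < fair 101.5091: forward underpriced → reverse cash-and-carry (short spot, go long the forward).
At maturity, profit = |F_mkt − F*| = |98.46 − 101.5091| = 3.05 per USD (in JPY)

3.05 per USD (in JPY)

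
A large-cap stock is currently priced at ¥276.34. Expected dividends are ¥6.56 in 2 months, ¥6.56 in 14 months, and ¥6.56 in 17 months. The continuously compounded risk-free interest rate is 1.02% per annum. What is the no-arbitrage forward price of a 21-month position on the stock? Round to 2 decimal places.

PV(dividends) I = 6.56·e^(−0.0102·2/12) + 6.56·e^(−0.0102·14/12) + 6.56·e^(−0.0102·17/12)
I = 6.5489 + 6.4824 + 6.4659 = 19.4972
F = (S − I)·e^(rT) = (276.34 − 19.4972) · e^(0.0102·21/12)
= 256.8428 · e^0.017850 = 256.8428 × 1.018010 = ¥261.47

¥261.47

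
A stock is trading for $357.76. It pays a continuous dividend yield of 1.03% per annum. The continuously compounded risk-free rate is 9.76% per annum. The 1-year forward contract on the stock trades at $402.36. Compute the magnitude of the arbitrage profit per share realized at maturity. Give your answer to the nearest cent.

Fair forward: F* = S·e^(carry·T), with carry = (r − q) = 0.0976 − 0.0103 = 0.0873
F* = 357.76 · e^(0.0873 × 1) = 357.76 · e^0.087300 = 357.76 × 1.091224 = $390.3963
Market $402.36 > fair $390.3963: forward overpriced → cash-and-carry (buy spot, short the forward).
At maturity, profit = |F_mkt − F*| = |402.36 − 390.3963| = $11.96 per share

$11.96 per share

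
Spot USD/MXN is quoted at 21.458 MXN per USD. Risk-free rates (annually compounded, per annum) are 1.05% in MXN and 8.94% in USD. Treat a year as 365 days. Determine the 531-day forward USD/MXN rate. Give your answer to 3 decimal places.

19.235

By covered interest parity, F = S · (1+r_MXN)^T / (1+r_USD)^T
= 21.458 × 1.015312 / 1.132661 = 21.458 × 0.896395
F = 19.235 MXN per USD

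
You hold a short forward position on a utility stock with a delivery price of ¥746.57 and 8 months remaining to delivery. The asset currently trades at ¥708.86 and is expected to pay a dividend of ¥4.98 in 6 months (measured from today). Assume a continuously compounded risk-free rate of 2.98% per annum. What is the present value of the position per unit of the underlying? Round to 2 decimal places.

¥27.93

PV(remaining dividends) I = 4.98·e^(−0.0298·6/12) = 4.9063
Current forward F = (S − I)·e^(rT) = (708.86 − 4.9063)·e^(0.0298·8/12) = 703.9537 × 1.020065 = 718.0785
Value (long) = (F − K)·e^(−rT) = (718.0785 − 746.57) × 0.980329 = -27.9310
Short position value = −(long value) = ¥27.93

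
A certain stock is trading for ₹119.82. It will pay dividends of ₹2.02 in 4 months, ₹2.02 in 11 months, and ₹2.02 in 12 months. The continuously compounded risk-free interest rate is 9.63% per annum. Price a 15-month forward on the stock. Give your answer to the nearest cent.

PV(dividends) I = 2.02·e^(−0.0963·4/12) + 2.02·e^(−0.0963·11/12) + 2.02·e^(−0.0963·12/12)
I = 1.9562 + 1.8493 + 1.8345 = 5.6400
F = (S − I)·e^(rT) = (119.82 − 5.6400) · e^(0.0963·15/12)
= 114.1800 · e^0.120375 = 114.1800 × 1.127920 = ₹128.79

₹128.79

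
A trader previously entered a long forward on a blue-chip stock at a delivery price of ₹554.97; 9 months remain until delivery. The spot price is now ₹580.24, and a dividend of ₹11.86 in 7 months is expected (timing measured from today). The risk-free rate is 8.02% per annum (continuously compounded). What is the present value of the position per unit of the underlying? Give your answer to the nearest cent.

PV(remaining dividends) I = 11.86·e^(−0.0802·7/12) = 11.3179
Current forward F = (S − I)·e^(rT) = (580.24 − 11.3179)·e^(0.0802·9/12) = 568.9221 × 1.061996 = 604.1930
Value (long) = (F − K)·e^(−rT) = (604.1930 − 554.97) × 0.941623 = 46.3495
Value = ₹46.35

₹46.35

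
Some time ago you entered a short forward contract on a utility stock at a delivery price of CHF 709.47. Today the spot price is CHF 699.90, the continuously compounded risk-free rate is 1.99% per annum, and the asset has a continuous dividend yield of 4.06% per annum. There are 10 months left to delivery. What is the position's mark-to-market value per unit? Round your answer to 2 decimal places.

CHF 21.19

Current fair forward for the remaining 10 months: F = S·e^((r − q)·T), (r − q) = 0.0199 − 0.0406 = -0.0207
F = 699.90 · e^(-0.0207 × 10/12) = 699.90 × 0.982898 = 687.9303
Value of long forward = (F − K)·e^(−rT) = (687.9303 − 709.47) · e^(−0.0199·10/12)
= -21.5397 × 0.983553 = -21.19
Short position value = −(long value) = CHF 21.19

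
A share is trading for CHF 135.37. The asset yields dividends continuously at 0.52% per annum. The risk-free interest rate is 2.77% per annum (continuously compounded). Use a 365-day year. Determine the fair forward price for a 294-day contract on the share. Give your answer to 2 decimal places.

F = S·e^((r − q)T) = 135.37 · e^((0.0277 − 0.0052) × 294/365)
= 135.37 · e^0.018123 = 135.37 × 1.018288
F = CHF 137.85

CHF 137.85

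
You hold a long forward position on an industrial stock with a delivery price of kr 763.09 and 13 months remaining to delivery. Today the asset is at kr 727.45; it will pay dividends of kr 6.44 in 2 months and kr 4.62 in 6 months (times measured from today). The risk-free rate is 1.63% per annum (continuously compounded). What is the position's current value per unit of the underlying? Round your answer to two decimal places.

-kr 33.29

PV(remaining dividends) I = 6.44·e^(−0.0163·2/12) + 4.62·e^(−0.0163·6/12) = 11.0050
Current forward F = (S − I)·e^(rT) = (727.45 − 11.0050)·e^(0.0163·13/12) = 716.4450 × 1.017815 = 729.2085
Value (long) = (F − K)·e^(−rT) = (729.2085 − 763.09) × 0.982497 = -33.2885
Value = -kr 33.29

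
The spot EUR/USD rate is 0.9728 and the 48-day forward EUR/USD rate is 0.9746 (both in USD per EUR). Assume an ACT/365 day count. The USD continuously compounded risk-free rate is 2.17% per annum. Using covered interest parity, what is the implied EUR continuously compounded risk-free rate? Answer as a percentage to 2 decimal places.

0.76%

F = S·e^((r_USD − r_EUR)T) ⇒ r_EUR = r_USD − ln(F/S)/T
ln(0.9746/0.9728) = 0.001849; /(48/365) = 0.014060
r_EUR = 0.0217 − 0.014060 = 0.007640
r_EUR = 0.76%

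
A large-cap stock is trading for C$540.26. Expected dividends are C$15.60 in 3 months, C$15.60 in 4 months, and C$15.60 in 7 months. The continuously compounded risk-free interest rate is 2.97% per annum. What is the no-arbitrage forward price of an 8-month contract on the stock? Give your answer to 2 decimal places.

PV(dividends) I = 15.60·e^(−0.0297·3/12) + 15.60·e^(−0.0297·4/12) + 15.60·e^(−0.0297·7/12)
I = 15.4846 + 15.4463 + 15.3321 = 46.2630
F = (S − I)·e^(rT) = (540.26 − 46.2630) · e^(0.0297·8/12)
= 493.9970 · e^0.019800 = 493.9970 × 1.019997 = C$503.88

C$503.88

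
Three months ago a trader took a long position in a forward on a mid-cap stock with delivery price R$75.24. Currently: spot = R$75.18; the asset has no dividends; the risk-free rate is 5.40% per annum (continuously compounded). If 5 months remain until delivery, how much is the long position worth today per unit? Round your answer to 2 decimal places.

R$1.61

Current fair forward for the remaining 5 months: F = S·e^(r·T), r = 0.0540
F = 75.18 · e^(0.0540 × 5/12) = 75.18 × 1.022755 = 76.8907
Value of long forward = (F − K)·e^(−rT) = (76.8907 − 75.24) · e^(−0.0540·5/12)
= 1.6507 × 0.977751 = 1.61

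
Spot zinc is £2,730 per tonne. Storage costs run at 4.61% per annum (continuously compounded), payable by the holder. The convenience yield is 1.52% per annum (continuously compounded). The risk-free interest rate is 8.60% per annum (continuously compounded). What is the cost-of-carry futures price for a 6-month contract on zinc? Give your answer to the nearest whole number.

£2,894 per tonne

Net carry = r + u − y = 0.0860 + 0.0461 − 0.0152 = 0.1169
F = S·e^((r+u−y)T) = 2730 · e^(0.1169 × 6/12) = 2730 · e^0.058450
= 2730 × 1.060192 = £2,894 per tonne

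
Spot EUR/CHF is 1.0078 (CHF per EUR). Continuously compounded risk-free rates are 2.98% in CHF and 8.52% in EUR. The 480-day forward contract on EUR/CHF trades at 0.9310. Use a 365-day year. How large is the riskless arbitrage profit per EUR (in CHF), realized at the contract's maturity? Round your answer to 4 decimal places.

Fair forward: F* = S·e^(carry·T), with carry = (r_CHF − r_EUR) = 0.0298 − 0.0852 = -0.0554
F* = 1.0078 · e^(-0.0554 × 480/365) = 1.0078 · e^-0.072855 = 1.0078 × 0.929736 = 0.9370
Market 0.9310 < fair 0.9370: forward underpriced → reverse cash-and-carry (short spot, go long the forward).
At maturity, profit = |F_mkt − F*| = |0.9310 − 0.9370| = 0.0060 per EUR (in CHF)

0.0060 per EUR (in CHF)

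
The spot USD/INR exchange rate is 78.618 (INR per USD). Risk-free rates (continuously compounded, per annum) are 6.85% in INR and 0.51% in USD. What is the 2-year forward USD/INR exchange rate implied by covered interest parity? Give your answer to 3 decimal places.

F = S·e^((r_INR − r_USD)T) = 78.618 · e^((0.0685 − 0.0051) × 2)
= 78.618 · e^0.126800 = 78.618 × 1.135190
F = 89.246 INR per USD

89.246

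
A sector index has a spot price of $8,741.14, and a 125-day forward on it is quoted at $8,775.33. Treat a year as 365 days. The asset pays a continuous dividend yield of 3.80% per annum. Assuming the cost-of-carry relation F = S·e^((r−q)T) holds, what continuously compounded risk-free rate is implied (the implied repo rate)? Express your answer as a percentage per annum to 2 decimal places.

4.94%

From F = S·e^((r−q)T): (r − q) = ln(F/S)/T
ln(8775.33/8741.14) = ln(1.003911) = 0.003903
(r − q) = 0.003903 / (125/365) = 0.011397
r = ln(F/S)/T + q = 0.011397 + 0.0380 = 0.049397
r = 4.94%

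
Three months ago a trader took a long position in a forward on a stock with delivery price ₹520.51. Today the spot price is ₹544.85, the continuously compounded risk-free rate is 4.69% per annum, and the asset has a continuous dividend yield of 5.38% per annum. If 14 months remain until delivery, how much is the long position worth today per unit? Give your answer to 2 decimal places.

Current fair forward for the remaining 14 months: F = S·e^((r − q)·T), (r − q) = 0.0469 − 0.0538 = -0.0069
F = 544.85 · e^(-0.0069 × 14/12) = 544.85 × 0.991982 = 540.4814
Value of long forward = (F − K)·e^(−rT) = (540.4814 − 520.51) · e^(−0.0469·14/12)
= 19.9714 × 0.946753 = 18.91

₹18.91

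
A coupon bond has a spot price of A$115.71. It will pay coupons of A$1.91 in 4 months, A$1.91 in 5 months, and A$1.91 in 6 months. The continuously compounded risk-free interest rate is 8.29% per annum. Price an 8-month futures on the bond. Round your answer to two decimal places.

PV(coupons) I = 1.91·e^(−0.0829·4/12) + 1.91·e^(−0.0829·5/12) + 1.91·e^(−0.0829·6/12)
I = 1.8579 + 1.8452 + 1.8324 = 5.5355
F = (S − I)·e^(rT) = (115.71 − 5.5355) · e^(0.0829·8/12)
= 110.1745 · e^0.055267 = 110.1745 × 1.056823 = A$116.43

A$116.43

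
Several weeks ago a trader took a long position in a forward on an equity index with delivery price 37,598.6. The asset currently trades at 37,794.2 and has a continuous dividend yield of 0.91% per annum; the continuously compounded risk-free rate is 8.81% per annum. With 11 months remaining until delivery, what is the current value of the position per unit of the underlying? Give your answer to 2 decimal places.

2798.67

Current fair forward for the remaining 11 months: F = S·e^((r − q)·T), (r − q) = 0.0881 − 0.0091 = 0.0790
F = 37794.2 · e^(0.0790 × 11/12) = 37794.2 × 1.07510321 = 40632.6657
Value of long forward = (F − K)·e^(−rT) = (40632.6657 − 37598.6) · e^(−0.0881·11/12)
= 3034.0657 × 0.92241658 = 2798.67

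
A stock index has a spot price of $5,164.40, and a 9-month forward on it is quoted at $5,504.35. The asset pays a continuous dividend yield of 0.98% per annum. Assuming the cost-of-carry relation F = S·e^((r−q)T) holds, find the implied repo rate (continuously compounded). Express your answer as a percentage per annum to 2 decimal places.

From F = S·e^((r−q)T): (r − q) = ln(F/S)/T
ln(5504.35/5164.40) = ln(1.065826) = 0.063750
(r − q) = 0.063750 / (9/12) = 0.085000
r = ln(F/S)/T + q = 0.085000 + 0.0098 = 0.094800
r = 9.48%

9.48%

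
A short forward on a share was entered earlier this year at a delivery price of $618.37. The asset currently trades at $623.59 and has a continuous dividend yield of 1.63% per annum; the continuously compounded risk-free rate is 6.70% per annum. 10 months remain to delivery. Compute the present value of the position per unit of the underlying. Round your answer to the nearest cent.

Current fair forward for the remaining 10 months: F = S·e^((r − q)·T), (r − q) = 0.0670 − 0.0163 = 0.0507
F = 623.59 · e^(0.0507 × 10/12) = 623.59 × 1.043155 = 650.5010
Value of long forward = (F − K)·e^(−rT) = (650.5010 − 618.37) · e^(−0.0670·10/12)
= 32.1310 × 0.945697 = 30.39
Short position value = −(long value) = -$30.39

-$30.39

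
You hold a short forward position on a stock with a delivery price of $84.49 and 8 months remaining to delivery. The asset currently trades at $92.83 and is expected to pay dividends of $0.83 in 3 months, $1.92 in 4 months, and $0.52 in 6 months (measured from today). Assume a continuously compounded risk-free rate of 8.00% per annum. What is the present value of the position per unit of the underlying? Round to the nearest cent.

PV(remaining dividends) I = 0.83·e^(−0.0800·3/12) + 1.92·e^(−0.0800·4/12) + 0.52·e^(−0.0800·6/12) = 3.1827
Current forward F = (S − I)·e^(rT) = (92.83 − 3.1827)·e^(0.0800·8/12) = 89.6473 × 1.054781 = 94.5583
Value (long) = (F − K)·e^(−rT) = (94.5583 − 84.49) × 0.948064 = 9.5454
Short position value = −(long value) = -$9.55

-$9.55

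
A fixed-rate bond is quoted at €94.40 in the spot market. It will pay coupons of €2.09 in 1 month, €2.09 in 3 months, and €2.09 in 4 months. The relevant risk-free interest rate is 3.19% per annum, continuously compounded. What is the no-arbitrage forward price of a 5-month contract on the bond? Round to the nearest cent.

PV(coupons) I = 2.09·e^(−0.0319·1/12) + 2.09·e^(−0.0319·3/12) + 2.09·e^(−0.0319·4/12)
I = 2.0845 + 2.0734 + 2.0679 = 6.2258
F = (S − I)·e^(rT) = (94.40 − 6.2258) · e^(0.0319·5/12)
= 88.1742 · e^0.013292 = 88.1742 × 1.013381 = €89.35

€89.35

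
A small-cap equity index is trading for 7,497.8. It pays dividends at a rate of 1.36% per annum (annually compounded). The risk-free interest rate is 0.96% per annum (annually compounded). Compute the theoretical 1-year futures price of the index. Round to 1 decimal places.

7,468.2

F = S · (1+r)^T / (1+q)^T
= 7497.8 × 1.009600 / 1.013600 = 7497.8 × 0.996054
F = 7,468.2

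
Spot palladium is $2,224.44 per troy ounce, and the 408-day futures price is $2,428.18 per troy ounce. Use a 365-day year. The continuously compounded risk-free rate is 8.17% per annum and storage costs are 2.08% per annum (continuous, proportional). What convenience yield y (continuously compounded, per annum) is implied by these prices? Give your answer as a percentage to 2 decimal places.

2.41%

F = S·e^((r+u−y)T) ⇒ (r+u−y) = ln(F/S)/T
ln(2428.18/2224.44) = 0.087637; /T ⇒ 0.078401
y = r + u − ln(F/S)/T = 0.0817 + 0.0208 − 0.078401 = 0.024099
y = 2.41%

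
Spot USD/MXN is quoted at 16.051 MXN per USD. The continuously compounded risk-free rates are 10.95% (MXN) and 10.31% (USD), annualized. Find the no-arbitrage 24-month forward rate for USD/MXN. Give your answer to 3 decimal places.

F = S·e^((r_MXN − r_USD)T) = 16.051 · e^((0.1095 − 0.1031) × 24/12)
= 16.051 · e^0.012800 = 16.051 × 1.012882
F = 16.258 MXN per USD

16.258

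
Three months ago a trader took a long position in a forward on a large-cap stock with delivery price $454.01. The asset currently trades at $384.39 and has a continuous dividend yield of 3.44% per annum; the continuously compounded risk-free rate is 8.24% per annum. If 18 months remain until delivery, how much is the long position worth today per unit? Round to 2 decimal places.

Current fair forward for the remaining 18 months: F = S·e^((r − q)·T), (r − q) = 0.0824 − 0.0344 = 0.0480
F = 384.39 · e^(0.0480 × 18/12) = 384.39 × 1.074655 = 413.0866
Value of long forward = (F − K)·e^(−rT) = (413.0866 − 454.01) · e^(−0.0824·18/12)
= -40.9234 × 0.883733 = -36.17

-$36.17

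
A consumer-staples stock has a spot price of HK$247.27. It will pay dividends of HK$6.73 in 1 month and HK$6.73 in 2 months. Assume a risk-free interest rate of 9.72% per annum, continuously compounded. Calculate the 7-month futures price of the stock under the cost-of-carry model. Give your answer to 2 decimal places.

PV(dividends) I = 6.73·e^(−0.0972·1/12) + 6.73·e^(−0.0972·2/12)
I = 6.6757 + 6.6219 = 13.2976
F = (S − I)·e^(rT) = (247.27 − 13.2976) · e^(0.0972·7/12)
= 233.9724 · e^0.056700 = 233.9724 × 1.058338 = HK$247.62

HK$247.62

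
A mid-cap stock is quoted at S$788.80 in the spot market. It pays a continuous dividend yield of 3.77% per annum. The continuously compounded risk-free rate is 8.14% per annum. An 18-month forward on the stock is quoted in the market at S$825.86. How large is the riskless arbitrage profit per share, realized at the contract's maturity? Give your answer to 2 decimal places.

S$16.38 per share

Fair forward: F* = S·e^(carry·T), with carry = (r − q) = 0.0814 − 0.0377 = 0.0437
F* = 788.80 · e^(0.0437 × 18/12) = 788.80 · e^0.065550 = 788.80 × 1.067746 = S$842.2380
Market S$825.86 < fair S$842.2380: forward underpriced → reverse cash-and-carry (short spot, go long the forward).
At maturity, profit = |F_mkt − F*| = |825.86 − 842.2380| = S$16.38 per share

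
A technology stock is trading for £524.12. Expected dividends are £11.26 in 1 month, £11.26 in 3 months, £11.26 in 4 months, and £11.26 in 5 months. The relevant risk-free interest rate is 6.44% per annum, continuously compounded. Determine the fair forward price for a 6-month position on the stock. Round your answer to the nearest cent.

£495.56

PV(dividends) I = 11.26·e^(−0.0644·1/12) + 11.26·e^(−0.0644·3/12) + 11.26·e^(−0.0644·4/12) + 11.26·e^(−0.0644·5/12)
I = 11.1997 + 11.0802 + 11.0209 + 10.9619 = 44.2627
F = (S − I)·e^(rT) = (524.12 − 44.2627) · e^(0.0644·6/12)
= 479.8573 · e^0.032200 = 479.8573 × 1.032724 = £495.56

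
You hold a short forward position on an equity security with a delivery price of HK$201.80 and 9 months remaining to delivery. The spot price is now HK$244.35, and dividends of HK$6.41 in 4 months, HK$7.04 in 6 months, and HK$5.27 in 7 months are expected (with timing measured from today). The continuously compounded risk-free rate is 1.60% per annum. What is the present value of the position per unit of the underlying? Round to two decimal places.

-HK$26.38

PV(remaining dividends) I = 6.41·e^(−0.0160·4/12) + 7.04·e^(−0.0160·6/12) + 5.27·e^(−0.0160·7/12) = 18.5809
Current forward F = (S − I)·e^(rT) = (244.35 − 18.5809)·e^(0.0160·9/12) = 225.7691 × 1.012072 = 228.4946
Value (long) = (F − K)·e^(−rT) = (228.4946 − 201.80) × 0.988072 = 26.3762
Short position value = −(long value) = -HK$26.38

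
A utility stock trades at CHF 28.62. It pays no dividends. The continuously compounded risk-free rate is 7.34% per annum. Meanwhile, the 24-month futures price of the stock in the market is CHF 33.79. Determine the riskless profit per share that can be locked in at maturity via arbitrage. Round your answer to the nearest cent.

CHF 0.64 per share

Fair futures: F* = S·e^(carry·T), with carry = r = 0.0734
F* = 28.62 · e^(0.0734 × 24/12) = 28.62 · e^0.146800 = 28.62 × 1.158122 = CHF 33.1455
Market CHF 33.79 > fair CHF 33.1455: forward overpriced → cash-and-carry (buy spot, short the forward).
At maturity, profit = |F_mkt − F*| = |33.79 − 33.1455| = CHF 0.64 per share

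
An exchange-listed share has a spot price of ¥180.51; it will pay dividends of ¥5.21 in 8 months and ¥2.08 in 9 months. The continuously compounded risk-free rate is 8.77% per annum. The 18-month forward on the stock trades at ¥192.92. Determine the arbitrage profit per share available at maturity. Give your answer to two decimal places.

¥5.14 per share

PV(dividends) I = 5.21·e^(−0.0877·8/12) + 2.08·e^(−0.0877·9/12) = 6.8617
Fair forward F* = (S − I)·e^(rT) = (180.51 − 6.8617)·e^0.131550 = 173.6483 × 1.140595 = 198.0624
Market ¥192.92 < fair 198.0624: forward underpriced → reverse cash-and-carry (short the stock, invest proceeds at r, pay the dividends, go long the forward).
Profit at T = |F_mkt − F*| = |192.92 − 198.0624| = ¥5.14 per share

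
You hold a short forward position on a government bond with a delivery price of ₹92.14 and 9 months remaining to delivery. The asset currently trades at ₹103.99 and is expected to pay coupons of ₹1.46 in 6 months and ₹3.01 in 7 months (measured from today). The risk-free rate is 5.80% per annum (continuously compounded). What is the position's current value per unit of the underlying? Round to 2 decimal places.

PV(remaining coupons) I = 1.46·e^(−0.0580·6/12) + 3.01·e^(−0.0580·7/12) = 4.3281
Current forward F = (S − I)·e^(rT) = (103.99 − 4.3281)·e^(0.0580·9/12) = 99.6619 × 1.044460 = 104.0929
Value (long) = (F − K)·e^(−rT) = (104.0929 − 92.14) × 0.957433 = 11.4441
Short position value = −(long value) = -₹11.44

-₹11.44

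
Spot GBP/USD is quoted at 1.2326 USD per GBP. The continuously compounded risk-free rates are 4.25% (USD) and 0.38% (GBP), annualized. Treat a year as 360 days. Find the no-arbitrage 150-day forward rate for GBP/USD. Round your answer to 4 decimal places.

F = S·e^((r_USD − r_GBP)T) = 1.2326 · e^((0.0425 − 0.0038) × 150/360)
= 1.2326 · e^0.016125 = 1.2326 × 1.016256
F = 1.2526 USD per GBP

1.2526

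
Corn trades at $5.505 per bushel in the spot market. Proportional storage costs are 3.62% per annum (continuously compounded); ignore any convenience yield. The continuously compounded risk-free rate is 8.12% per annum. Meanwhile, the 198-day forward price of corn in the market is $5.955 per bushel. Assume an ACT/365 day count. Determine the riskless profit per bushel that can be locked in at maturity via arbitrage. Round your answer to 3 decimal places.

Fair forward: F* = S·e^(carry·T), with carry = (r + u) = 0.0812 + 0.0362 = 0.1174
F* = 5.505 · e^(0.1174 × 198/365) = 5.505 · e^0.063685 = 5.505 × 1.065757 = $5.8670
Market $5.955 > fair $5.8670: forward overpriced → cash-and-carry (buy spot, short the forward).
At maturity, profit = |F_mkt − F*| = |5.955 − 5.8670| = $0.088 per bushel

$0.088 per bushel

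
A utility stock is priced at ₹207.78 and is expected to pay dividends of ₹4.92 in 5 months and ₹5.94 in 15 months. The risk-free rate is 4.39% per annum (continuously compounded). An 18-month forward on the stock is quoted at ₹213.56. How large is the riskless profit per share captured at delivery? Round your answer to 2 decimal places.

₹2.80 per share

PV(dividends) I = 4.92·e^(−0.0439·5/12) + 5.94·e^(−0.0439·15/12) = 10.4536
Fair forward F* = (S − I)·e^(rT) = (207.78 − 10.4536)·e^0.065850 = 197.3264 × 1.068066 = 210.7576
Market ₹213.56 > fair 210.7576: forward overpriced → cash-and-carry (borrow at r, buy the stock and collect the dividends, short the forward).
Profit at T = |F_mkt − F*| = |213.56 − 210.7576| = ₹2.80 per share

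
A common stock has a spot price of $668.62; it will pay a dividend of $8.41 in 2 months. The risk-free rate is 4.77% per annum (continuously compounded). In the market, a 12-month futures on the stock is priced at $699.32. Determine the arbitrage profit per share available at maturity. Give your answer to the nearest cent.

$6.78 per share

PV(dividends) I = 8.41·e^(−0.0477·2/12) = 8.3434
Fair futures F* = (S − I)·e^(rT) = (668.62 − 8.3434)·e^0.047700 = 660.2766 × 1.048856 = 692.5351
Market $699.32 > fair 692.5351: forward overpriced → cash-and-carry (borrow at r, buy the stock and collect the dividends, short the forward).
Profit at T = |F_mkt − F*| = |699.32 − 692.5351| = $6.78 per share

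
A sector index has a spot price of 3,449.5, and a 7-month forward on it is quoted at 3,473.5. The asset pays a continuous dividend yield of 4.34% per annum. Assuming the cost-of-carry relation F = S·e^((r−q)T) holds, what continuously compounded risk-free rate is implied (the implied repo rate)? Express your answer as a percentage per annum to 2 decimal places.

5.53%

From F = S·e^((r−q)T): (r − q) = ln(F/S)/T
ln(3473.5/3449.5) = ln(1.006958) = 0.006934
(r − q) = 0.006934 / (7/12) = 0.011887
r = ln(F/S)/T + q = 0.011887 + 0.0434 = 0.055287
r = 5.53%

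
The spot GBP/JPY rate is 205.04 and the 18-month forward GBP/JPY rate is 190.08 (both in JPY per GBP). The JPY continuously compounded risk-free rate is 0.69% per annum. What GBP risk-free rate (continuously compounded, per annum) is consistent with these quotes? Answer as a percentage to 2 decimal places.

5.74%

F = S·e^((r_JPY − r_GBP)T) ⇒ r_GBP = r_JPY − ln(F/S)/T
ln(190.08/205.04) = -0.075760; /(18/12) = -0.050507
r_GBP = 0.0069 + 0.050507 = 0.057407
r_GBP = 5.74%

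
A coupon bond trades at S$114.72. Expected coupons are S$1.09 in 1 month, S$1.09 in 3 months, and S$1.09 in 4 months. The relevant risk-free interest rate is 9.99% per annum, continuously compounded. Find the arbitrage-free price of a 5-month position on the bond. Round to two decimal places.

S$116.26

PV(coupons) I = 1.09·e^(−0.0999·1/12) + 1.09·e^(−0.0999·3/12) + 1.09·e^(−0.0999·4/12)
I = 1.0810 + 1.0631 + 1.0543 = 3.1984
F = (S − I)·e^(rT) = (114.72 − 3.1984) · e^(0.0999·5/12)
= 111.5216 · e^0.041625 = 111.5216 × 1.042503 = S$116.26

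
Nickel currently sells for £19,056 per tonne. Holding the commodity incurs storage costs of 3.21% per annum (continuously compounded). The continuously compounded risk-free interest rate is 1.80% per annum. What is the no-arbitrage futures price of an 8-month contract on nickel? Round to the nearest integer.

Net carry = r + u − y = 0.0180 + 0.0321 − 0.0000 = 0.0501
F = S·e^((r+u−y)T) = 19056 · e^(0.0501 × 8/12) = 19056 · e^0.033400
= 19056 × 1.033964 = £19,703 per tonne

£19,703 per tonne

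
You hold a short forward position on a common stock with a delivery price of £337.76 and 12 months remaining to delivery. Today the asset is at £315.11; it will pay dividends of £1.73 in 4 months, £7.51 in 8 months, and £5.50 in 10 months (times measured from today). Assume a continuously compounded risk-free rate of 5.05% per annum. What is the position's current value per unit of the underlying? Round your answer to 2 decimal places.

£20.25

PV(remaining dividends) I = 1.73·e^(−0.0505·4/12) + 7.51·e^(−0.0505·8/12) + 5.50·e^(−0.0505·10/12) = 14.2358
Current forward F = (S − I)·e^(rT) = (315.11 − 14.2358)·e^(0.0505·12/12) = 300.8742 × 1.051797 = 316.4586
Value (long) = (F − K)·e^(−rT) = (316.4586 − 337.76) × 0.950754 = -20.2524
Short position value = −(long value) = £20.25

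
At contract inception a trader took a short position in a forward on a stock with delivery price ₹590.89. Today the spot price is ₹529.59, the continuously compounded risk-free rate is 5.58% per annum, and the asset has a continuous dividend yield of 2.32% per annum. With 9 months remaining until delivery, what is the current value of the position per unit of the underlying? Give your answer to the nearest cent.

Current fair forward for the remaining 9 months: F = S·e^((r − q)·T), (r − q) = 0.0558 − 0.0232 = 0.0326
F = 529.59 · e^(0.0326 × 9/12) = 529.59 × 1.024751 = 542.6979
Value of long forward = (F − K)·e^(−rT) = (542.6979 − 590.89) · e^(−0.0558·9/12)
= -48.1921 × 0.959014 = -46.22
Short position value = −(long value) = ₹46.22

₹46.22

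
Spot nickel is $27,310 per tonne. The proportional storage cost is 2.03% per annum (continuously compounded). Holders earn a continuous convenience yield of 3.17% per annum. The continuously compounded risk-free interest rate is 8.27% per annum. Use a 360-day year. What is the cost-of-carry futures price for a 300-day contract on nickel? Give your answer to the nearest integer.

Net carry = r + u − y = 0.0827 + 0.0203 − 0.0317 = 0.0713
F = S·e^((r+u−y)T) = 27310 · e^(0.0713 × 300/360) = 27310 · e^0.059417
= 27310 × 1.061218 = $28,982 per tonne

$28,982 per tonne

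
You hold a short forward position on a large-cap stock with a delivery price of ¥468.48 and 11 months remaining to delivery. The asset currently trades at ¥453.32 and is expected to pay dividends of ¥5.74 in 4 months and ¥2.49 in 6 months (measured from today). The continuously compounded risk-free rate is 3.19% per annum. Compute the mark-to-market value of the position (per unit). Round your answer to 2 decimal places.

¥9.79

PV(remaining dividends) I = 5.74·e^(−0.0319·4/12) + 2.49·e^(−0.0319·6/12) = 8.1299
Current forward F = (S − I)·e^(rT) = (453.32 − 8.1299)·e^(0.0319·11/12) = 445.1901 × 1.029673 = 458.4002
Value (long) = (F − K)·e^(−rT) = (458.4002 − 468.48) × 0.971182 = -9.7893
Short position value = −(long value) = ¥9.79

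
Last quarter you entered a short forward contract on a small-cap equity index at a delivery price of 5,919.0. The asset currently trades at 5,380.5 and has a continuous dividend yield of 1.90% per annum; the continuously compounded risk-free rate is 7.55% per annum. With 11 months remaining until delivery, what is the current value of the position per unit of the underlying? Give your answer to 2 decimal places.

Current fair forward for the remaining 11 months: F = S·e^((r − q)·T), (r − q) = 0.0755 − 0.0190 = 0.0565
F = 5380.5 · e^(0.0565 × 11/12) = 5380.5 × 1.05315631 = 5666.5075
Value of long forward = (F − K)·e^(−rT) = (5666.5075 − 5919.0) · e^(−0.0755·11/12)
= -252.4925 × 0.93313226 = -235.61
Short position value = −(long value) = 235.61

235.61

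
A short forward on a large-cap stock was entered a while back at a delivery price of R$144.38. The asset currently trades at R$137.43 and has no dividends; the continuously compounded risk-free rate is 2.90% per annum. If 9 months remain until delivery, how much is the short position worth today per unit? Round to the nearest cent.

R$3.84

Current fair forward for the remaining 9 months: F = S·e^(r·T), r = 0.0290
F = 137.43 · e^(0.0290 × 9/12) = 137.43 × 1.021988 = 140.4518
Value of long forward = (F − K)·e^(−rT) = (140.4518 − 144.38) · e^(−0.0290·9/12)
= -3.9282 × 0.978485 = -3.84
Short position value = −(long value) = R$3.84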